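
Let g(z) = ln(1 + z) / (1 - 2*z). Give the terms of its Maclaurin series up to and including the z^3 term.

Expand 1/(denominator) as a geometric series and multiply by the numerator's series.
g(0) = 0
g′(0) = 1
g′′(0) = 3
g′′′(0) = 20

10*z^3/3 + 3*z^2/2 + z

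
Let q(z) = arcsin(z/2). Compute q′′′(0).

The coefficient of z^3 in the expansion is 1/48, so q′′′(0) = 3! * (1/48) = 1/8.

1/8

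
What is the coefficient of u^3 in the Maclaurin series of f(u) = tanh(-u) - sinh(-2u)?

Add the two expansions coefficient-wise.
f(0) = 0
f′(0) = 1
f′′(0) = 0
f′′′(0) = 10
So c_3 = f′′′(0)/3! = 5/3.

5/3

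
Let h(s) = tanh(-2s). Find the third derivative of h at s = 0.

16

The coefficient of s^3 in the expansion is 8/3, so h′′′(0) = 3! * (8/3) = 16.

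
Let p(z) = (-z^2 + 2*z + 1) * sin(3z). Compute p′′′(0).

-45

Distribute the polynomial across the series and collect like powers.
The coefficient of z^3 in the expansion is -15/2, so p′′′(0) = 3! * (-15/2) = -45.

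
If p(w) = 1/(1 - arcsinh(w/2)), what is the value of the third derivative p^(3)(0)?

Substitute the inner expansion into the outer series and collect powers.
The coefficient of w^3 in the expansion is 5/48, so p′′′(0) = 3! * (5/48) = 5/8.

5/8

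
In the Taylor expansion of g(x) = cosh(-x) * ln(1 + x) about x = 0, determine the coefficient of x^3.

Write out both Maclaurin series and multiply, keeping only the needed powers.
g(0) = 0
g′(0) = 1
g′′(0) = -1
g′′′(0) = 5
Then c_k = g^(k)(0)/k! gives each Taylor coefficient.

5/6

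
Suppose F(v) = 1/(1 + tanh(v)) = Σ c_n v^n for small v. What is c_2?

Substitute the inner expansion into the outer series and collect powers.

1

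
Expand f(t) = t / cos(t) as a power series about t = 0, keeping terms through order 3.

Write the quotient as an unknown series and match coefficients against numerator = denominator · series.
[t^0] = 0;  [t^1] = 1;  [t^2] = 0;  [t^3] = 1/2.

t^3/2 + t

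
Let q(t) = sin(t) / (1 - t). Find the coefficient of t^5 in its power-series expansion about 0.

Take the Cauchy product of the two expansions.
q(0) = 0
q′(0) = 1
q′′(0) = 2
q′′′(0) = 5
q^(4)(0) = 20
q^(5)(0) = 101
Dividing each by k! gives the coefficients c_0, ..., c_5.

101/120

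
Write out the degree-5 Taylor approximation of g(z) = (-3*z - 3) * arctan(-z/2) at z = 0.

3*z^5/160 - z^4/8 - z^3/8 + 3*z^2/2 + 3*z/2

Multiply each power in the prefactor through the base expansion.
g(0) = 0
g′(0) = 3/2
g′′(0) = 3
g′′′(0) = -3/4
g^(4)(0) = -3
g^(5)(0) = 9/4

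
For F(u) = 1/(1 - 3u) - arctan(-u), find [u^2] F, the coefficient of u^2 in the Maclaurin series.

9

Combine the two series term by term.
F(0) = 1
F′(0) = 4
F′′(0) = 18
So c_2 = F′′(0)/2! = 9.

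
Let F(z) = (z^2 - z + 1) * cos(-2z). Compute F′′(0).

-2

Shift and add copies of the series according to the polynomial's terms.
The coefficient of z^2 in the expansion is -1, so F′′(0) = 2! * (-1) = -2.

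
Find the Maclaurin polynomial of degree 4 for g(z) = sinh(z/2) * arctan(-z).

7*z^4/48 - z^2/2

Expand each factor separately, then convolve coefficients.
g(0) = 0
g′(0) = 0
g′′(0) = -1
g′′′(0) = 0
g^(4)(0) = 7/2
Dividing each by k! gives the coefficients c_0, ..., c_4.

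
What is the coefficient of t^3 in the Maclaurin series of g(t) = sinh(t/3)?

[t^0] = 0;  [t^1] = 1/3;  [t^2] = 0;  [t^3] = 1/162.
So c_3 = g′′′(0)/3! = 1/162.

1/162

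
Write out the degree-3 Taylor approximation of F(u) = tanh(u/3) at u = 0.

Compute the successive derivatives at the expansion point and divide by k!.
F(0) = 0
F′(0) = 1/3
F′′(0) = 0
F′′′(0) = -2/27

-u^3/81 + u/3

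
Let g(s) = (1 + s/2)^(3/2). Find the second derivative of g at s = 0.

Compute the successive derivatives at the expansion point and divide by k!.
From the series, [s^2] g = 3/32; multiply by 2! = 2 to get 3/16.

3/16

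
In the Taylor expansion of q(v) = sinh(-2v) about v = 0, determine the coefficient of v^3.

-4/3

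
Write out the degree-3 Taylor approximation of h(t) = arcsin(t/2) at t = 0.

h(0) = 0
h′(0) = 1/2
h′′(0) = 0
h′′′(0) = 1/8
The Taylor polynomial is Σ h^(k)(0)/k! · t^k.

t^3/48 + t/2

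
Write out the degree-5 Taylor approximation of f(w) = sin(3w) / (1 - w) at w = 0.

Take the Cauchy product of the two expansions.
[w^0] = 0;  [w^1] = 3;  [w^2] = 3;  [w^3] = -3/2;  [w^4] = -3/2;  [w^5] = 21/40.

21*w^5/40 - 3*w^4/2 - 3*w^3/2 + 3*w^2 + 3*w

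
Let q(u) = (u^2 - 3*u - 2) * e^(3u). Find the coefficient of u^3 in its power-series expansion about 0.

Multiply each power in the prefactor through the base expansion.
q(0) = -2
q′(0) = -9
q′′(0) = -34
q′′′(0) = -117
So c_3 = q′′′(0)/3! = -39/2.

-39/2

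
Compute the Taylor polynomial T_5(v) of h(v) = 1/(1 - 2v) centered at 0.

32*v^5 + 16*v^4 + 8*v^3 + 4*v^2 + 2*v + 1

h(0) = 1
h′(0) = 2
h′′(0) = 8
h′′′(0) = 48
h^(4)(0) = 384
h^(5)(0) = 3840
The Taylor polynomial is Σ h^(k)(0)/k! · v^k.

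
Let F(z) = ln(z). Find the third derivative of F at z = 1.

2

The coefficient of (z - 1)^3 in the expansion is 1/3, so F′′′(1) = 3! * (1/3) = 2.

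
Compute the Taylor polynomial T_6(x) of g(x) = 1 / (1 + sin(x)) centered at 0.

Write 1/(1+u) = 1 - u + u^2 - u^3 + ... and substitute the series for u.
[x^0] = 1;  [x^1] = -1;  [x^2] = 1;  [x^3] = -5/6;  [x^4] = 2/3;  [x^5] = -61/120;  [x^6] = 17/45.

17*x^6/45 - 61*x^5/120 + 2*x^4/3 - 5*x^3/6 + x^2 - x + 1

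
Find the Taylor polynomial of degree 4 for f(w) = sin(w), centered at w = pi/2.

f(pi/2) = 1
f′(pi/2) = 0
f′′(pi/2) = -1
f′′′(pi/2) = 0
f^(4)(pi/2) = 1

(w - pi/2)^4/24 - (w - pi/2)^2/2 + 1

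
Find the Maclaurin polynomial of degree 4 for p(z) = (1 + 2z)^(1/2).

-5*z^4/8 + z^3/2 - z^2/2 + z + 1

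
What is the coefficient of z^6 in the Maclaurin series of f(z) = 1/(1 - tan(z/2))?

Substitute the inner expansion into the outer series and collect powers.

61/1440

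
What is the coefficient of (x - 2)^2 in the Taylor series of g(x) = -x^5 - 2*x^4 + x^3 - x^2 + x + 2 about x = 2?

-123

Compute the successive derivatives at the expansion point and divide by k!.
g(2) = -56
g′(2) = -135
g′′(2) = -246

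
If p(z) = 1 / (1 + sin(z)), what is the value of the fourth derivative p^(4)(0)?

Write 1/(1+u) = 1 - u + u^2 - u^3 + ... and substitute the series for u.
The coefficient of z^4 in the expansion is 2/3, so p^(4)(0) = 4! * (2/3) = 16.

16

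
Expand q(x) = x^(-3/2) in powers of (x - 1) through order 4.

315*(x - 1)^4/128 - 35*(x - 1)^3/16 + 15*(x - 1)^2/8 - 3*(x - 1)/2 + 1

[(x - 1)^0] = 1;  [(x - 1)^1] = -3/2;  [(x - 1)^2] = 15/8;  [(x - 1)^3] = -35/16;  [(x - 1)^4] = 315/128.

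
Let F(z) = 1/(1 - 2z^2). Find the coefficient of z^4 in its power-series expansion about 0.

F(0) = 1
F′(0) = 0
F′′(0) = 4
F′′′(0) = 0
F^(4)(0) = 96

4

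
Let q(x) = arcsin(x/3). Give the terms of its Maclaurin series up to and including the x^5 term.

x^5/3240 + x^3/162 + x/3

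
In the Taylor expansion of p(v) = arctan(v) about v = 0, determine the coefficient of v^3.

Differentiate repeatedly and evaluate at the center.

-1/3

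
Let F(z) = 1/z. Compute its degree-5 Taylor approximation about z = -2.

Differentiate repeatedly and evaluate at the center.
[(z + 2)^0] = -1/2;  [(z + 2)^1] = -1/4;  [(z + 2)^2] = -1/8;  [(z + 2)^3] = -1/16;  [(z + 2)^4] = -1/32;  [(z + 2)^5] = -1/64.

-(z + 2)^5/64 - (z + 2)^4/32 - (z + 2)^3/16 - (z + 2)^2/8 - (z + 2)/4 - 1/2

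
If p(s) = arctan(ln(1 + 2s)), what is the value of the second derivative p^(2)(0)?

Let u equal the inner series; expand the outer function in u and truncate.
From the series, [s^2] p = -2; multiply by 2! = 2 to get -4.

-4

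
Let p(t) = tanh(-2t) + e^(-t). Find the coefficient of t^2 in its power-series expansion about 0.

1/2

Combine the two series term by term.
[t^0] = 1;  [t^1] = -3;  [t^2] = 1/2.
So c_2 = p′′(0)/2! = 1/2.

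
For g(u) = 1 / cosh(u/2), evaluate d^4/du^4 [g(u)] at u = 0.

5/16

Write the quotient as an unknown series and match coefficients against numerator = denominator · series.
From the series, [u^4] g = 5/384; multiply by 4! = 24 to get 5/16.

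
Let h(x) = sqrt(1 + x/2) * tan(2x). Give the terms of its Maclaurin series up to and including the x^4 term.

131*x^4/192 + 125*x^3/48 + x^2/2 + 2*x

Take the Cauchy product of the two expansions.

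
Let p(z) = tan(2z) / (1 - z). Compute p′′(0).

4

Expand each factor separately, then convolve coefficients.
The coefficient of z^2 in the expansion is 2, so p′′(0) = 2! * (2) = 4.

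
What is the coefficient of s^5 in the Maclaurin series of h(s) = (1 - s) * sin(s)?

Distribute the polynomial across the series and collect like powers.
[s^0] = 0;  [s^1] = 1;  [s^2] = -1;  [s^3] = -1/6;  [s^4] = 1/6;  [s^5] = 1/120.

1/120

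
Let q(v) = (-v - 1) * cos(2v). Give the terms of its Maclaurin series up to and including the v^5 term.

Distribute the polynomial across the series and collect like powers.

-2*v^5/3 - 2*v^4/3 + 2*v^3 + 2*v^2 - v - 1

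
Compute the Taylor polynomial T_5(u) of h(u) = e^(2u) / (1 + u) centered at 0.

Multiply the two series term by term and collect like powers.
[u^0] = 1;  [u^1] = 1;  [u^2] = 1;  [u^3] = 1/3;  [u^4] = 1/3;  [u^5] = -1/15.

-u^5/15 + u^4/3 + u^3/3 + u^2 + u + 1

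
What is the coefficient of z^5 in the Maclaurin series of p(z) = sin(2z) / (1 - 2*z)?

Expand 1/(denominator) as a geometric series and multiply by the numerator's series.
p(0) = 0
p′(0) = 2
p′′(0) = 8
p′′′(0) = 40
p^(4)(0) = 320
p^(5)(0) = 3232
Then c_k = p^(k)(0)/k! gives each Taylor coefficient.

404/15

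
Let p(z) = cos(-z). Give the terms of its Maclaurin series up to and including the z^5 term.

Differentiate repeatedly and evaluate at the center.
p(0) = 1
p′(0) = 0
p′′(0) = -1
p′′′(0) = 0
p^(4)(0) = 1
p^(5)(0) = 0

z^4/24 - z^2/2 + 1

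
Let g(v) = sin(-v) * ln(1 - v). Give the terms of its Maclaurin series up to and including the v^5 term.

v^5/6 + v^4/6 + v^3/2 + v^2

Expand each factor separately, then convolve coefficients.
g(0) = 0
g′(0) = 0
g′′(0) = 2
g′′′(0) = 3
g^(4)(0) = 4
g^(5)(0) = 20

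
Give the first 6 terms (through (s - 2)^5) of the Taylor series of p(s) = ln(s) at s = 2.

(s - 2)^5/160 - (s - 2)^4/64 + (s - 2)^3/24 - (s - 2)^2/8 + (s - 2)/2 + ln(2)

p(2) = ln(2)
p′(2) = 1/2
p′′(2) = -1/4
p′′′(2) = 1/4
p^(4)(2) = -3/8
p^(5)(2) = 3/4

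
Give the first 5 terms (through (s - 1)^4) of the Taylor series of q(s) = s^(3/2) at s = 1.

3*(s - 1)^4/128 - (s - 1)^3/16 + 3*(s - 1)^2/8 + 3*(s - 1)/2 + 1

q(1) = 1
q′(1) = 3/2
q′′(1) = 3/4
q′′′(1) = -3/8
q^(4)(1) = 9/16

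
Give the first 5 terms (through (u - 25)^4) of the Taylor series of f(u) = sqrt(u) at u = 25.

f(25) = 5
f′(25) = 1/10
f′′(25) = -1/500
f′′′(25) = 3/25000
f^(4)(25) = -3/250000
The Taylor polynomial is Σ f^(k)(25)/k! · (u - 25)^k.

-(u - 25)^4/2000000 + (u - 25)^3/50000 - (u - 25)^2/1000 + (u - 25)/10 + 5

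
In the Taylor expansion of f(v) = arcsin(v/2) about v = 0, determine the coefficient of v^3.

1/48

Compute the successive derivatives at the expansion point and divide by k!.
f(0) = 0
f′(0) = 1/2
f′′(0) = 0
f′′′(0) = 1/8
So c_3 = f′′′(0)/3! = 1/48.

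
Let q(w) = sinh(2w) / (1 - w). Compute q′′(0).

4

Write out both Maclaurin series and multiply, keeping only the needed powers.
From the series, [w^2] q = 2; multiply by 2! = 2 to get 4.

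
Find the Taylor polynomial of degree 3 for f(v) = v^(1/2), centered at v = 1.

Use the known series and substitute for the argument.
[(v - 1)^0] = 1;  [(v - 1)^1] = 1/2;  [(v - 1)^2] = -1/8;  [(v - 1)^3] = 1/16.

(v - 1)^3/16 - (v - 1)^2/8 + (v - 1)/2 + 1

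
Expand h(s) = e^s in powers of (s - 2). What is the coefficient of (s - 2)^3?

h(2) = e^(2)
h′(2) = e^(2)
h′′(2) = e^(2)
h′′′(2) = e^(2)
So c_3 = h′′′(2)/3! = e^(2)/6.

e^(2)/6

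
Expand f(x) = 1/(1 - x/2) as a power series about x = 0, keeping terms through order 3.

Compute the successive derivatives at the expansion point and divide by k!.
f(0) = 1
f′(0) = 1/2
f′′(0) = 1/2
f′′′(0) = 3/4
Then c_k = f^(k)(0)/k! gives each Taylor coefficient.

x^3/8 + x^2/4 + x/2 + 1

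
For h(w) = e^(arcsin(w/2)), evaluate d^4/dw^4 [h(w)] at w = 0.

Plug the Maclaurin series of the inner function into that of the outer and collect terms.
The coefficient of w^4 in the expansion is 5/384, so h^(4)(0) = 4! * (5/384) = 5/16.

5/16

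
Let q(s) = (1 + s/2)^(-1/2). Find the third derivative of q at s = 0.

-15/64

Compute the successive derivatives at the expansion point and divide by k!.
The coefficient of s^3 in the expansion is -5/128, so q′′′(0) = 3! * (-5/128) = -15/64.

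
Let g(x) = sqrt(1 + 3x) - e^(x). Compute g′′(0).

-13/4

Add the two expansions coefficient-wise.
From the series, [x^2] g = -13/8; multiply by 2! = 2 to get -13/4.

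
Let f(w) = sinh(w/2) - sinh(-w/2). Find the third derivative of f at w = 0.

1/4

Combine the two series term by term.
From the series, [w^3] f = 1/24; multiply by 3! = 6 to get 1/4.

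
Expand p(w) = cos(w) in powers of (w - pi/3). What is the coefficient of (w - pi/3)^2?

Differentiate repeatedly and evaluate at the center.
p(pi/3) = 1/2
p′(pi/3) = -sqrt(3)/2
p′′(pi/3) = -1/2
So c_2 = p′′(pi/3)/2! = -1/4.

-1/4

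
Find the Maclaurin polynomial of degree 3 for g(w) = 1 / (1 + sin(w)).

-5*w^3/6 + w^2 - w + 1

Expand as Σ (-1)^k u^k with u equal to the inner function's series.
g(0) = 1
g′(0) = -1
g′′(0) = 2
g′′′(0) = -5
Dividing each by k! gives the coefficients c_0, ..., c_3.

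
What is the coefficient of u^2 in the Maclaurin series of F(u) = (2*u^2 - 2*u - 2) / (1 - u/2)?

1/2

Distribute the polynomial across the series and collect like powers.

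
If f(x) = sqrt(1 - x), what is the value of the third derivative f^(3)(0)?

The coefficient of x^3 in the expansion is -1/16, so f′′′(0) = 3! * (-1/16) = -3/8.

-3/8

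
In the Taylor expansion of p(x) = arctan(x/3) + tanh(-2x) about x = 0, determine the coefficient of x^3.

215/81

Expand each term separately and add.
p(0) = 0
p′(0) = -5/3
p′′(0) = 0
p′′′(0) = 430/27
Then c_k = p^(k)(0)/k! gives each Taylor coefficient.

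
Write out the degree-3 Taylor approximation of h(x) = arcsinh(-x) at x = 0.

Use the known series and substitute for the argument.
h(0) = 0
h′(0) = -1
h′′(0) = 0
h′′′(0) = 1

x^3/6 - x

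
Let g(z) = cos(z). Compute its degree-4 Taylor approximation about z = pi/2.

Apply the Taylor formula c_k = f^(k)(a)/k!.
g(pi/2) = 0
g′(pi/2) = -1
g′′(pi/2) = 0
g′′′(pi/2) = 1
g^(4)(pi/2) = 0
Dividing each by k! gives the coefficients c_0, ..., c_4.

(z - pi/2)^3/6 - (z - pi/2)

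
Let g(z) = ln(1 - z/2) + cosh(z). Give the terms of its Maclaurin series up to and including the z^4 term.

5*z^4/192 - z^3/24 + 3*z^2/8 - z/2 + 1

Expand each term separately and add.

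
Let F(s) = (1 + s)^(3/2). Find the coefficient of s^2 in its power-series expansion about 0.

3/8

F(0) = 1
F′(0) = 3/2
F′′(0) = 3/4
So c_2 = F′′(0)/2! = 3/8.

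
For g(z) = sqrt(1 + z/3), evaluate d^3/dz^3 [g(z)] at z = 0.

The coefficient of z^3 in the expansion is 1/432, so g′′′(0) = 3! * (1/432) = 1/72.

1/72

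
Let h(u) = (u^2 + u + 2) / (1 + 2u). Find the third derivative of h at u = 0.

-84

Shift and add copies of the series according to the polynomial's terms.
From the series, [u^3] h = -14; multiply by 3! = 6 to get -84.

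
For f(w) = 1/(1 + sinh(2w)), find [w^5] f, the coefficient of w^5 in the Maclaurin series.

-724/15

Compose series: expand the inner function first, then feed it into the outer expansion.
[w^0] = 1;  [w^1] = -2;  [w^2] = 4;  [w^3] = -28/3;  [w^4] = 64/3;  [w^5] = -724/15.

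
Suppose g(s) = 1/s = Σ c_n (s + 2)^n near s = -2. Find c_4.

-1/32

g(-2) = -1/2
g′(-2) = -1/4
g′′(-2) = -1/4
g′′′(-2) = -3/8
g^(4)(-2) = -3/4
The Taylor polynomial is Σ g^(k)(-2)/k! · (s + 2)^k.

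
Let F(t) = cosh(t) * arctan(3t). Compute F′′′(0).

-45

Expand each factor separately, then convolve coefficients.
From the series, [t^3] F = -15/2; multiply by 3! = 6 to get -45.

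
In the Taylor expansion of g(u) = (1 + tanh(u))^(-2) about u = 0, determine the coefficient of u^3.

Let u equal the inner series; expand the outer function in u and truncate.

-10/3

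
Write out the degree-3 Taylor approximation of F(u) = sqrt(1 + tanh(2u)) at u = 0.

Compose series: expand the inner function first, then feed it into the outer expansion.
F(0) = 1
F′(0) = 1
F′′(0) = -1
F′′′(0) = -5
Dividing each by k! gives the coefficients c_0, ..., c_3.

-5*u^3/6 - u^2/2 + u + 1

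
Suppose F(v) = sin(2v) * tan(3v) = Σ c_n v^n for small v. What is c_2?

Write out both Maclaurin series and multiply, keeping only the needed powers.
[v^0] = 0;  [v^1] = 0;  [v^2] = 6.
So c_2 = F′′(0)/2! = 6.

6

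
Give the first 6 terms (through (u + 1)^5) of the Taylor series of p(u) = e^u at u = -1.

p(-1) = e^(-1)
p′(-1) = e^(-1)
p′′(-1) = e^(-1)
p′′′(-1) = e^(-1)
p^(4)(-1) = e^(-1)
p^(5)(-1) = e^(-1)
The Taylor polynomial is Σ p^(k)(-1)/k! · (u + 1)^k.

(u + 1)^5*e^(-1)/120 + (u + 1)^4*e^(-1)/24 + (u + 1)^3*e^(-1)/6 + (u + 1)^2*e^(-1)/2 + (u + 1)*e^(-1) + e^(-1)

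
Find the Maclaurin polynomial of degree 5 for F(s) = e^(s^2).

Differentiate repeatedly and evaluate at the center.
[s^0] = 1;  [s^1] = 0;  [s^2] = 1;  [s^3] = 0;  [s^4] = 1/2;  [s^5] = 0.

s^4/2 + s^2 + 1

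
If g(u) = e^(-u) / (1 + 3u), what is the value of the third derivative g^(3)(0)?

-226

Take the Cauchy product of the two expansions.
The coefficient of u^3 in the expansion is -113/3, so g′′′(0) = 3! * (-113/3) = -226.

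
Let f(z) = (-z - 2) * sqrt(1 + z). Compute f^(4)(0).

3/8

Shift and add copies of the series according to the polynomial's terms.
From the series, [z^4] f = 1/64; multiply by 4! = 24 to get 3/8.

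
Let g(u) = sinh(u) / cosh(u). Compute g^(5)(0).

Invert the denominator's series and multiply.
The coefficient of u^5 in the expansion is 2/15, so g^(5)(0) = 5! * (2/15) = 16.

16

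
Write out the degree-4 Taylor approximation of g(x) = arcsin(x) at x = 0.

x^3/6 + x

[x^0] = 0;  [x^1] = 1;  [x^2] = 0;  [x^3] = 1/6;  [x^4] = 0.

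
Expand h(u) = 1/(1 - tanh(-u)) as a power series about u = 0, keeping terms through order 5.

-2*u^5/15 + u^4/3 - 2*u^3/3 + u^2 - u + 1

Compose series: expand the inner function first, then feed it into the outer expansion.
h(0) = 1
h′(0) = -1
h′′(0) = 2
h′′′(0) = -4
h^(4)(0) = 8
h^(5)(0) = -16
Then c_k = h^(k)(0)/k! gives each Taylor coefficient.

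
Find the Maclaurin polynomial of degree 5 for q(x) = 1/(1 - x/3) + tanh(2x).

49*2^(5/242)*3^(195/242)*5^(2/11)*sqrt(7)*x^5/100 + x^4/81 - 71*x^3/27 + x^2/9 + 7*x/3 + 1

Add the two expansions coefficient-wise.
q(0) = 1
q′(0) = 7/3
q′′(0) = 2/9
q′′′(0) = -142/9
q^(4)(0) = 8/27
q^(5)(0) = 294*2^(5/242)*3^(195/242)*5^(2/11)*sqrt(7)/5
Then c_k = q^(k)(0)/k! gives each Taylor coefficient.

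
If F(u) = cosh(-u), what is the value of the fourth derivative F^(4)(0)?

The coefficient of u^4 in the expansion is 1/24, so F^(4)(0) = 4! * (1/24) = 1.

1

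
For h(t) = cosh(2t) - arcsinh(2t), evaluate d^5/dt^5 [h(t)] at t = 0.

-288

Add the two expansions coefficient-wise.
From the series, [t^5] h = -12/5; multiply by 5! = 120 to get -288.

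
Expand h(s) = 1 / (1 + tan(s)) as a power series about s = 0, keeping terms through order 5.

Use the geometric series for the reciprocal, then substitute.
h(0) = 1
h′(0) = -1
h′′(0) = 2
h′′′(0) = -8
h^(4)(0) = 40
h^(5)(0) = -256

-32*s^5/15 + 5*s^4/3 - 4*s^3/3 + s^2 - s + 1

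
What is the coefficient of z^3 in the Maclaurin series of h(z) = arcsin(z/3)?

1/162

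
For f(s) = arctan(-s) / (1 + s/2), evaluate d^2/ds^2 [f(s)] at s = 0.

Expand each factor separately, then convolve coefficients.
From the series, [s^2] f = 1/2; multiply by 2! = 2 to get 1.

1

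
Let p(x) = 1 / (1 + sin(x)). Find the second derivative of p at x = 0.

2

Write 1/(1+u) = 1 - u + u^2 - u^3 + ... and substitute the series for u.
From the series, [x^2] p = 1; multiply by 2! = 2 to get 2.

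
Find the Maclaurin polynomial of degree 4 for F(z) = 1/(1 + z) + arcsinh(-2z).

z^4 + z^3/3 + z^2 - 3*z + 1

Add the two expansions coefficient-wise.
F(0) = 1
F′(0) = -3
F′′(0) = 2
F′′′(0) = 2
F^(4)(0) = 24
Dividing each by k! gives the coefficients c_0, ..., c_4.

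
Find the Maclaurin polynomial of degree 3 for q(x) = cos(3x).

q(0) = 1
q′(0) = 0
q′′(0) = -9
q′′′(0) = 0
Dividing each by k! gives the coefficients c_0, ..., c_3.

1 - 9*x^2/2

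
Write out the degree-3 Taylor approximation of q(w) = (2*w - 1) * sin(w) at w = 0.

w^3/6 + 2*w^2 - w

Multiply each power in the prefactor through the base expansion.
q(0) = 0
q′(0) = -1
q′′(0) = 4
q′′′(0) = 1
Then c_k = q^(k)(0)/k! gives each Taylor coefficient.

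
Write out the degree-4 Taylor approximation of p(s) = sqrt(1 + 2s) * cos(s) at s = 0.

-s^4/3 - s^2 + s + 1

Expand each factor separately, then convolve coefficients.
[s^0] = 1;  [s^1] = 1;  [s^2] = -1;  [s^3] = 0;  [s^4] = -1/3.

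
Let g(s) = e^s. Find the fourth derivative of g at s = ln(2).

2

The coefficient of (s - ln(2))^4 in the expansion is 1/12, so g^(4)(ln(2)) = 4! * (1/12) = 2.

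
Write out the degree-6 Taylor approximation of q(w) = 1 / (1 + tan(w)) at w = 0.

Use the geometric series for the reciprocal, then substitute.
q(0) = 1
q′(0) = -1
q′′(0) = 2
q′′′(0) = -8
q^(4)(0) = 40
q^(5)(0) = -256
q^(6)(0) = 1952
Then c_k = q^(k)(0)/k! gives each Taylor coefficient.

122*w^6/45 - 32*w^5/15 + 5*w^4/3 - 4*w^3/3 + w^2 - w + 1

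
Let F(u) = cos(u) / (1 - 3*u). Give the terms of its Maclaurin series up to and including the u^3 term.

51*u^3/2 + 17*u^2/2 + 3*u + 1

Expand 1/(denominator) as a geometric series and multiply by the numerator's series.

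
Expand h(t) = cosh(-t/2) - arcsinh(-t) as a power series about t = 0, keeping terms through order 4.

Expand each term separately and add.

t^4/384 - t^3/6 + t^2/8 + t + 1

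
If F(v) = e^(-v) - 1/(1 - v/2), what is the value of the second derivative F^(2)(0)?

Add the two expansions coefficient-wise.
The coefficient of v^2 in the expansion is 1/4, so F′′(0) = 2! * (1/4) = 1/2.

1/2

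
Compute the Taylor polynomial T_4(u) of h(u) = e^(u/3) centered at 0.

h(0) = 1
h′(0) = 1/3
h′′(0) = 1/9
h′′′(0) = 1/27
h^(4)(0) = 1/81

u^4/1944 + u^3/162 + u^2/18 + u/3 + 1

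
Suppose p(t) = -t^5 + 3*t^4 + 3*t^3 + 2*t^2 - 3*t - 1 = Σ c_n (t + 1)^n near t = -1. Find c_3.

-19

Differentiate repeatedly and evaluate at the center.
p(-1) = 5
p′(-1) = -15
p′′(-1) = 42
p′′′(-1) = -114
So c_3 = p′′′(-1)/3! = -19.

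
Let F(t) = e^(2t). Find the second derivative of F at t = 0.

4

Differentiate repeatedly and evaluate at the center.
The coefficient of t^2 in the expansion is 2, so F′′(0) = 2! * (2) = 4.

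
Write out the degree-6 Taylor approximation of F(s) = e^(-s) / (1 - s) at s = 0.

Write out both Maclaurin series and multiply, keeping only the needed powers.
[s^0] = 1;  [s^1] = 0;  [s^2] = 1/2;  [s^3] = 1/3;  [s^4] = 3/8;  [s^5] = 11/30;  [s^6] = 53/144.

53*s^6/144 + 11*s^5/30 + 3*s^4/8 + s^3/3 + s^2/2 + 1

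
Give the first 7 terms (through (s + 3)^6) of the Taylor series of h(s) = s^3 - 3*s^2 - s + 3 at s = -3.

(s + 3)^3 - 12*(s + 3)^2 + 44*(s + 3) - 48

Use the known series and substitute for the argument.
[(s + 3)^0] = -48;  [(s + 3)^1] = 44;  [(s + 3)^2] = -12;  [(s + 3)^3] = 1;  [(s + 3)^4] = 0;  [(s + 3)^5] = 0;  [(s + 3)^6] = 0.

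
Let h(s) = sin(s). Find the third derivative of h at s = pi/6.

The coefficient of (s - pi/6)^3 in the expansion is -sqrt(3)/12, so h′′′(pi/6) = 3! * (-sqrt(3)/12) = -sqrt(3)/2.

-sqrt(3)/2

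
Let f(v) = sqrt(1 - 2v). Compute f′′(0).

-1

The coefficient of v^2 in the expansion is -1/2, so f′′(0) = 2! * (-1/2) = -1.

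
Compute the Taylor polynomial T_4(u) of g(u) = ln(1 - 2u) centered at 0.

[u^0] = 0;  [u^1] = -2;  [u^2] = -2;  [u^3] = -8/3;  [u^4] = -4.

-4*u^4 - 8*u^3/3 - 2*u^2 - 2*u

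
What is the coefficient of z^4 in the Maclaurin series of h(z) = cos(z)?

1/24

h(0) = 1
h′(0) = 0
h′′(0) = -1
h′′′(0) = 0
h^(4)(0) = 1
So c_4 = h^(4)(0)/4! = 1/24.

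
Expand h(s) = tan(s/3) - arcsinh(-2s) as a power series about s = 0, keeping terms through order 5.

Add the two expansions coefficient-wise.
h(0) = 0
h′(0) = 7/3
h′′(0) = 0
h′′′(0) = -214/27
h^(4)(0) = 0
h^(5)(0) = 70000/243
The Taylor polynomial is Σ h^(k)(0)/k! · s^k.

1750*s^5/729 - 107*s^3/81 + 7*s/3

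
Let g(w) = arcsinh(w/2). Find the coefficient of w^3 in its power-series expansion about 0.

-1/48

g(0) = 0
g′(0) = 1/2
g′′(0) = 0
g′′′(0) = -1/8
The Taylor polynomial is Σ g^(k)(0)/k! · w^k.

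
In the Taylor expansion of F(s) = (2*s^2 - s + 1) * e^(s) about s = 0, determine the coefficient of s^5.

Shift and add copies of the series according to the polynomial's terms.
So c_5 = F^(5)(0)/5! = 3/10.

3/10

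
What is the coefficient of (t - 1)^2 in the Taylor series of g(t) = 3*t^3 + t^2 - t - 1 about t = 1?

g(1) = 2
g′(1) = 10
g′′(1) = 20
So c_2 = g′′(1)/2! = 10.

10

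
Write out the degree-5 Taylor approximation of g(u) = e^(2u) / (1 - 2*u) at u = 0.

Expand 1/(denominator) as a geometric series and multiply by the numerator's series.
g(0) = 1
g′(0) = 4
g′′(0) = 20
g′′′(0) = 128
g^(4)(0) = 1040
g^(5)(0) = 10432

1304*u^5/15 + 130*u^4/3 + 64*u^3/3 + 10*u^2 + 4*u + 1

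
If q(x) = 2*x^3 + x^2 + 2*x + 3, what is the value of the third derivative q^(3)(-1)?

12

Differentiate repeatedly and evaluate at the center.
From the series, [(x + 1)^3] q = 2; multiply by 3! = 6 to get 12.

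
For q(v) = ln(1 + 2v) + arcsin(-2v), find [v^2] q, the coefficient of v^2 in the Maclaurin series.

-2

Add the two expansions coefficient-wise.
q(0) = 0
q′(0) = 0
q′′(0) = -4
The Taylor polynomial is Σ q^(k)(0)/k! · v^k.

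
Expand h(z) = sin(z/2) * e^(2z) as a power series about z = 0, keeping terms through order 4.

Write out both Maclaurin series and multiply, keeping only the needed powers.

5*z^4/8 + 47*z^3/48 + z^2 + z/2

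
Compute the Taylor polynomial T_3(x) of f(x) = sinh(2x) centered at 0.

f(0) = 0
f′(0) = 2
f′′(0) = 0
f′′′(0) = 8
Dividing each by k! gives the coefficients c_0, ..., c_3.

4*x^3/3 + 2*x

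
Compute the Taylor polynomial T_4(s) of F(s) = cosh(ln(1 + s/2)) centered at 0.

s^4/32 - s^3/16 + s^2/8 + 1

Let u equal the inner series; expand the outer function in u and truncate.
F(0) = 1
F′(0) = 0
F′′(0) = 1/4
F′′′(0) = -3/8
F^(4)(0) = 3/4
The Taylor polynomial is Σ F^(k)(0)/k! · s^k.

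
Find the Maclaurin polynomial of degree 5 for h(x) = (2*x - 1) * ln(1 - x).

-3*x^5/10 - 5*x^4/12 - 2*x^3/3 - 3*x^2/2 + x

Distribute the polynomial across the series and collect like powers.
[x^0] = 0;  [x^1] = 1;  [x^2] = -3/2;  [x^3] = -2/3;  [x^4] = -5/12;  [x^5] = -3/10.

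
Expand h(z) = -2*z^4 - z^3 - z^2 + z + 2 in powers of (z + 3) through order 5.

-2*(z + 3)^4 + 23*(z + 3)^3 - 100*(z + 3)^2 + 196*(z + 3) - 145

Compute the successive derivatives at the expansion point and divide by k!.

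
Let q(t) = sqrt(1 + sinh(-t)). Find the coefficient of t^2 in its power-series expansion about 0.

-1/8

Substitute the inner expansion into the outer series and collect powers.
q(0) = 1
q′(0) = -1/2
q′′(0) = -1/4
So c_2 = q′′(0)/2! = -1/8.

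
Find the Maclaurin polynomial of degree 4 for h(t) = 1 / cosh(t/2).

5*t^4/384 - t^2/8 + 1

Invert the denominator's series and multiply.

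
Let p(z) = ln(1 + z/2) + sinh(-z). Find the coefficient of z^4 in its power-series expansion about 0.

-1/64

Combine the two series term by term.
p(0) = 0
p′(0) = -1/2
p′′(0) = -1/4
p′′′(0) = -3/4
p^(4)(0) = -3/8
Then c_k = p^(k)(0)/k! gives each Taylor coefficient.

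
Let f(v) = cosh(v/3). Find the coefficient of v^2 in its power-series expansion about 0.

f(0) = 1
f′(0) = 0
f′′(0) = 1/9

1/18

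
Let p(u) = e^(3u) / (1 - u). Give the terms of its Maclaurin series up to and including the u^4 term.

131*u^4/8 + 13*u^3 + 17*u^2/2 + 4*u + 1

Expand each factor separately, then convolve coefficients.
p(0) = 1
p′(0) = 4
p′′(0) = 17
p′′′(0) = 78
p^(4)(0) = 393
Dividing each by k! gives the coefficients c_0, ..., c_4.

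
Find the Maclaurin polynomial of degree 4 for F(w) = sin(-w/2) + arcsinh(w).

-7*w^3/48 + w/2

Add the two expansions coefficient-wise.
F(0) = 0
F′(0) = 1/2
F′′(0) = 0
F′′′(0) = -7/8
F^(4)(0) = 0
Dividing each by k! gives the coefficients c_0, ..., c_4.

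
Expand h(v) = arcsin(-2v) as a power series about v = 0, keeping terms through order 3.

Use the known series and substitute for the argument.

-4*v^3/3 - 2*v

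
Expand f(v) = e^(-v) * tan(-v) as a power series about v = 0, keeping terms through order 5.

-41*v^5/120 + v^4/2 - 5*v^3/6 + v^2 - v

Expand each factor separately, then convolve coefficients.
[v^0] = 0;  [v^1] = -1;  [v^2] = 1;  [v^3] = -5/6;  [v^4] = 1/2;  [v^5] = -41/120.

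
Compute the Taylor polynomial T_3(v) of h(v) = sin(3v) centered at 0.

-9*v^3/2 + 3*v

Compute the successive derivatives at the expansion point and divide by k!.
h(0) = 0
h′(0) = 3
h′′(0) = 0
h′′′(0) = -27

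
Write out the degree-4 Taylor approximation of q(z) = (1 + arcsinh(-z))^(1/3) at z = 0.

-z^4/243 - z^3/162 - z^2/9 - z/3 + 1

Let u equal the inner series; expand the outer function in u and truncate.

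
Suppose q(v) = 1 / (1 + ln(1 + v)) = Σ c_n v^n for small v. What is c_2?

3/2

Expand as Σ (-1)^k u^k with u equal to the inner function's series.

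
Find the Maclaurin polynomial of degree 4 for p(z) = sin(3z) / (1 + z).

3*z^4/2 - 3*z^3/2 - 3*z^2 + 3*z

Write out both Maclaurin series and multiply, keeping only the needed powers.
[z^0] = 0;  [z^1] = 3;  [z^2] = -3;  [z^3] = -3/2;  [z^4] = 3/2.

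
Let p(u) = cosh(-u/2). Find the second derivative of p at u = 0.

1/4

The coefficient of u^2 in the expansion is 1/8, so p′′(0) = 2! * (1/8) = 1/4.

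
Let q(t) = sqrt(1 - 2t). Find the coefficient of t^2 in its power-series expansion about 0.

-1/2

q(0) = 1
q′(0) = -1
q′′(0) = -1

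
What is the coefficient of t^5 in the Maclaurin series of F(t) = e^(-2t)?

-4/15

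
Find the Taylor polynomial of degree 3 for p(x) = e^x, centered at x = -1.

Apply the Taylor formula c_k = f^(k)(a)/k!.

(x + 1)^3*e^(-1)/6 + (x + 1)^2*e^(-1)/2 + (x + 1)*e^(-1) + e^(-1)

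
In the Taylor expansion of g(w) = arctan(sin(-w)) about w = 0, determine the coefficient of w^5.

-3/8

Compose series: expand the inner function first, then feed it into the outer expansion.
g(0) = 0
g′(0) = -1
g′′(0) = 0
g′′′(0) = 3
g^(4)(0) = 0
g^(5)(0) = -45
So c_5 = g^(5)(0)/5! = -3/8.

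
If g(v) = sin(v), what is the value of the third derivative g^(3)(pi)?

The coefficient of (v - pi)^3 in the expansion is 1/6, so g′′′(pi) = 3! * (1/6) = 1.

1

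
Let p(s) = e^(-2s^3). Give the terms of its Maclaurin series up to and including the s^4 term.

1 - 2*s^3

[s^0] = 1;  [s^1] = 0;  [s^2] = 0;  [s^3] = -2;  [s^4] = 0.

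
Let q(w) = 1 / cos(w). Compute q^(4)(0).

Invert the denominator's series and multiply.
The coefficient of w^4 in the expansion is 5/24, so q^(4)(0) = 4! * (5/24) = 5.

5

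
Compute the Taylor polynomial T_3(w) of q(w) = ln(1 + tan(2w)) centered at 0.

Substitute the inner expansion into the outer series and collect powers.
q(0) = 0
q′(0) = 2
q′′(0) = -4
q′′′(0) = 32

16*w^3/3 - 2*w^2 + 2*w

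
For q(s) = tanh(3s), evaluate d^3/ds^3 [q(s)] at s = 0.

-54

Compute the successive derivatives at the expansion point and divide by k!.
The coefficient of s^3 in the expansion is -9, so q′′′(0) = 3! * (-9) = -54.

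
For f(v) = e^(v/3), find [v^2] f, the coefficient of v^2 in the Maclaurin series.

1/18

Compute the successive derivatives at the expansion point and divide by k!.
f(0) = 1
f′(0) = 1/3
f′′(0) = 1/9
So c_2 = f′′(0)/2! = 1/18.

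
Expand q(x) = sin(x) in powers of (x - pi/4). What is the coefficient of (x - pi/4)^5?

Differentiate repeatedly and evaluate at the center.
q(pi/4) = sqrt(2)/2
q′(pi/4) = sqrt(2)/2
q′′(pi/4) = -sqrt(2)/2
q′′′(pi/4) = -sqrt(2)/2
q^(4)(pi/4) = sqrt(2)/2
q^(5)(pi/4) = sqrt(2)/2
Dividing each by k! gives the coefficients c_0, ..., c_5.

sqrt(2)/240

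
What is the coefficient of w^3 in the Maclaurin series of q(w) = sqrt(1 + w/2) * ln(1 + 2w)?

101/48

Multiply the two series term by term and collect like powers.
q(0) = 0
q′(0) = 2
q′′(0) = -3
q′′′(0) = 101/8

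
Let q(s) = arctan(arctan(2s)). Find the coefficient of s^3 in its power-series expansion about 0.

Let u equal the inner series; expand the outer function in u and truncate.
q(0) = 0
q′(0) = 2
q′′(0) = 0
q′′′(0) = -32
So c_3 = q′′′(0)/3! = -16/3.

-16/3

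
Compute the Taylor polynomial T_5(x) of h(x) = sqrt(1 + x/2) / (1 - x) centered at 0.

Take the Cauchy product of the two expansions.
h(0) = 1
h′(0) = 5/4
h′′(0) = 39/16
h′′′(0) = 471/64
h^(4)(0) = 7521/256
h^(5)(0) = 150525/1024
Dividing each by k! gives the coefficients c_0, ..., c_5.

10035*x^5/8192 + 2507*x^4/2048 + 157*x^3/128 + 39*x^2/32 + 5*x/4 + 1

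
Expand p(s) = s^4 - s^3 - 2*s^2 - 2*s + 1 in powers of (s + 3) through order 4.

(s + 3)^4 - 13*(s + 3)^3 + 61*(s + 3)^2 - 125*(s + 3) + 97

Use the known series and substitute for the argument.
[(s + 3)^0] = 97;  [(s + 3)^1] = -125;  [(s + 3)^2] = 61;  [(s + 3)^3] = -13;  [(s + 3)^4] = 1.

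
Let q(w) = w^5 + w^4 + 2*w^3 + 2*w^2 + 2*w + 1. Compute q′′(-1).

-16

From the series, [(w + 1)^2] q = -8; multiply by 2! = 2 to get -16.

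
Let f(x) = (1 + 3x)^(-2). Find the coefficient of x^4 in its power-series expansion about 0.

405

f(0) = 1
f′(0) = -6
f′′(0) = 54
f′′′(0) = -648
f^(4)(0) = 9720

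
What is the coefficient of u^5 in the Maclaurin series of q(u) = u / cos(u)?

Write the quotient as an unknown series and match coefficients against numerator = denominator · series.
[u^0] = 0;  [u^1] = 1;  [u^2] = 0;  [u^3] = 1/2;  [u^4] = 0;  [u^5] = 5/24.
So c_5 = q^(5)(0)/5! = 5/24.

5/24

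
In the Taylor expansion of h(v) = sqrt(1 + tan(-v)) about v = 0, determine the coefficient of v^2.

Let u equal the inner series; expand the outer function in u and truncate.
h(0) = 1
h′(0) = -1/2
h′′(0) = -1/4

-1/8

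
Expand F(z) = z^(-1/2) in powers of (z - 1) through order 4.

35*(z - 1)^4/128 - 5*(z - 1)^3/16 + 3*(z - 1)^2/8 - (z - 1)/2 + 1

Apply the Taylor formula c_k = f^(k)(a)/k!.
F(1) = 1
F′(1) = -1/2
F′′(1) = 3/4
F′′′(1) = -15/8
F^(4)(1) = 105/16
The Taylor polynomial is Σ F^(k)(1)/k! · (z - 1)^k.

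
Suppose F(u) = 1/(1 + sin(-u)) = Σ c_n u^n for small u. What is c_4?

Substitute the inner expansion into the outer series and collect powers.
F(0) = 1
F′(0) = 1
F′′(0) = 2
F′′′(0) = 5
F^(4)(0) = 16

2/3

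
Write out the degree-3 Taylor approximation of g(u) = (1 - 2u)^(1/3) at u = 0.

-40*u^3/81 - 4*u^2/9 - 2*u/3 + 1

g(0) = 1
g′(0) = -2/3
g′′(0) = -8/9
g′′′(0) = -80/27
Dividing each by k! gives the coefficients c_0, ..., c_3.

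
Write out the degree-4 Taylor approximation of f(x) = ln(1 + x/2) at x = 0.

Compute the successive derivatives at the expansion point and divide by k!.
f(0) = 0
f′(0) = 1/2
f′′(0) = -1/4
f′′′(0) = 1/4
f^(4)(0) = -3/8

-x^4/64 + x^3/24 - x^2/8 + x/2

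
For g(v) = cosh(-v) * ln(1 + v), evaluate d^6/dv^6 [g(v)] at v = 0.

Take the Cauchy product of the two expansions.
From the series, [v^6] g = -5/16; multiply by 6! = 720 to get -225.

-225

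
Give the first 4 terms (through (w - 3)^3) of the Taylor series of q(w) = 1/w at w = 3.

Compute the successive derivatives at the expansion point and divide by k!.
[(w - 3)^0] = 1/3;  [(w - 3)^1] = -1/9;  [(w - 3)^2] = 1/27;  [(w - 3)^3] = -1/81.

-(w - 3)^3/81 + (w - 3)^2/27 - (w - 3)/9 + 1/3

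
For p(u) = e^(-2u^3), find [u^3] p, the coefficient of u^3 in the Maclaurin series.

[u^0] = 1;  [u^1] = 0;  [u^2] = 0;  [u^3] = -2.

-2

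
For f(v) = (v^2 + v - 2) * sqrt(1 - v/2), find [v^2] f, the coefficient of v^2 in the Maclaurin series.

Shift and add copies of the series according to the polynomial's terms.
f(0) = -2
f′(0) = 3/2
f′′(0) = 13/8

13/16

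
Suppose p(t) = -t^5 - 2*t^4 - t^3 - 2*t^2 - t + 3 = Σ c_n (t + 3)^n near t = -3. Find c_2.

c_2 = p′′(-3)/2! = 169.

169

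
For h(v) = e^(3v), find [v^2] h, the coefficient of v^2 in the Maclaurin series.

[v^0] = 1;  [v^1] = 3;  [v^2] = 9/2.

9/2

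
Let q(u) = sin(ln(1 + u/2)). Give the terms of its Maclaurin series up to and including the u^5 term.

Substitute the inner expansion into the outer series and collect powers.
q(0) = 0
q′(0) = 1/2
q′′(0) = -1/4
q′′′(0) = 1/8
q^(4)(0) = 0
q^(5)(0) = -5/16

-u^5/384 + u^3/48 - u^2/8 + u/2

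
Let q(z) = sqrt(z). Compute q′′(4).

Compute the successive derivatives at the expansion point and divide by k!.
The coefficient of (z - 4)^2 in the expansion is -1/64, so q′′(4) = 2! * (-1/64) = -1/32.

-1/32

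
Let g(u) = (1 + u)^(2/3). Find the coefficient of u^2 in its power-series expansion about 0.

Differentiate repeatedly and evaluate at the center.
g(0) = 1
g′(0) = 2/3
g′′(0) = -2/9

-1/9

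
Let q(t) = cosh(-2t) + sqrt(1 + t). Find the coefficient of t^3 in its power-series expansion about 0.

Add the two expansions coefficient-wise.
q(0) = 2
q′(0) = 1/2
q′′(0) = 15/4
q′′′(0) = 3/8
So c_3 = q′′′(0)/3! = 1/16.

1/16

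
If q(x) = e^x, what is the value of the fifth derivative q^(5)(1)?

From the series, [(x - 1)^5] q = e/120; multiply by 5! = 120 to get e.

e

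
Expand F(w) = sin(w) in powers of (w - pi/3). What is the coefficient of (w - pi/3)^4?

sqrt(3)/48

Differentiate repeatedly and evaluate at the center.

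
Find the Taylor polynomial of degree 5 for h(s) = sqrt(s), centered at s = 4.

7*(s - 4)^5/131072 - 5*(s - 4)^4/16384 + (s - 4)^3/512 - (s - 4)^2/64 + (s - 4)/4 + 2

h(4) = 2
h′(4) = 1/4
h′′(4) = -1/32
h′′′(4) = 3/256
h^(4)(4) = -15/2048
h^(5)(4) = 105/16384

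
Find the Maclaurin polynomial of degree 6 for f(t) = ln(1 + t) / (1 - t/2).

-7*t^6/80 + 19*t^5/120 - t^4/12 + t^3/3 + t

Take the Cauchy product of the two expansions.
f(0) = 0
f′(0) = 1
f′′(0) = 0
f′′′(0) = 2
f^(4)(0) = -2
f^(5)(0) = 19
f^(6)(0) = -63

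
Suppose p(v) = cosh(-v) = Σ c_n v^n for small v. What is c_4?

Differentiate repeatedly and evaluate at the center.
p(0) = 1
p′(0) = 0
p′′(0) = 1
p′′′(0) = 0
p^(4)(0) = 1
Then c_k = p^(k)(0)/k! gives each Taylor coefficient.

1/24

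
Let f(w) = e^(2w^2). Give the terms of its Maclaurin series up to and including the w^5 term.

2*w^4 + 2*w^2 + 1

Compute the successive derivatives at the expansion point and divide by k!.
[w^0] = 1;  [w^1] = 0;  [w^2] = 2;  [w^3] = 0;  [w^4] = 2;  [w^5] = 0.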